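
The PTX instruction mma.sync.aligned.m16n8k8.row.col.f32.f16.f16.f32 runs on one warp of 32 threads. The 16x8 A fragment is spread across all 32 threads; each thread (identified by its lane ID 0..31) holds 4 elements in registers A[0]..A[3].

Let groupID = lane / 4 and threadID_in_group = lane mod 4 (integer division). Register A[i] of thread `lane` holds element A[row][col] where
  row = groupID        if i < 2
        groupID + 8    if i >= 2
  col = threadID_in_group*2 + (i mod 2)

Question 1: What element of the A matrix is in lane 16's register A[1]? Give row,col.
L=16→G=16>>2=4, T=16&3=0
[1]→row 4+0=4  col 0·2+1=1

4,1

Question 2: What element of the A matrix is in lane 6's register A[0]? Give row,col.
1,4

L=6=>grp=6>>2=1, tig=6&3=2
[0]=>row 1+0=1  col 2·2+0=4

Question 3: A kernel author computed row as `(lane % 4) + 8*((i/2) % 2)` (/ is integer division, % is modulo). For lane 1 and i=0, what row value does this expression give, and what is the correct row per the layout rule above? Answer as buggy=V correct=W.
buggy=1 correct=0

`(lane % 4) + 8*((i/2) % 2)`[1,0]->1
L=1->g=1>>2=0, t=1&3=1
[0]->row 0+0=0  col 1·2+0=2
row: 1 vs 0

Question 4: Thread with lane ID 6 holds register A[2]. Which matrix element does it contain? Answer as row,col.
9,4

lane 6: gr=1 (6/4), th=2 (6%4)
i=2: r=1+8=9, c=2*2+0=4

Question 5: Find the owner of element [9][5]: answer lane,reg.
r:9=>grp=1,rB=1  c:5=>tig=2,lo=1
L=1*4+2=6  i=1*2+1=3

6,3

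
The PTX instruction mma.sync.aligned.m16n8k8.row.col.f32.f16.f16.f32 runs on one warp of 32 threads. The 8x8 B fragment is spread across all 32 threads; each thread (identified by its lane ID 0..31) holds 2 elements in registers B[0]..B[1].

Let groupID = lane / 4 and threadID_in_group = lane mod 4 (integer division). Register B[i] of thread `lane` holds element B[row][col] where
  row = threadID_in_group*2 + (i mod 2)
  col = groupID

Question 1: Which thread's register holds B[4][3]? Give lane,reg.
14,0

c: 3->gid=3  r: 4->tid=2,i&1=0
L=3*4+2=14  i=0=0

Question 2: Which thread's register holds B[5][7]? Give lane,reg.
30,1

c: 7->gid=7  r: 5->tid=2,i&1=1
L=7*4+2=30  i=1=1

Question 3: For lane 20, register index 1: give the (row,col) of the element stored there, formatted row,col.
1,5

20: g=5,t=0
[1] (0*2+1,5) = (1,5)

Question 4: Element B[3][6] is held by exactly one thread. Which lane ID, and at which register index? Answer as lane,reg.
c=6→G=6  r=3→T=1,p=1
L=6*4+1=25  i=1=1

25,1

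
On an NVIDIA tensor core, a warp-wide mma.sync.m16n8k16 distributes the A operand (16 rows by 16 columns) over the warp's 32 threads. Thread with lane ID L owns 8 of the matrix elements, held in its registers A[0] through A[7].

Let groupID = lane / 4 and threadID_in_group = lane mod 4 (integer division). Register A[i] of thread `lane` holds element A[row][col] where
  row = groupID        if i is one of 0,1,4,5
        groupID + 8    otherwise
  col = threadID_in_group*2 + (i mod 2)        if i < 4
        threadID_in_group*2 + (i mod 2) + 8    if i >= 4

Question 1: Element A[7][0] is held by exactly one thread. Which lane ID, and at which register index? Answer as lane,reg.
28,0

r: 7->gid=7,r8=0  c: 0->c8=0,tid=0,i&1=0
L=7*4+0=28  i=0*4+0*2+0=0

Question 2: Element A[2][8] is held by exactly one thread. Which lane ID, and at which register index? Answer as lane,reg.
8,4

r=2→G=2,rhi=0  c=8→chi=1,T=0,p=0
L=2*4+0=8  i=1*4+0*2+0=4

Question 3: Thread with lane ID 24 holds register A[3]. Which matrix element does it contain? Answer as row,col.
14,1

24: gr=6,th=0
[3] (6+8,0*2+1+0) = (14,1)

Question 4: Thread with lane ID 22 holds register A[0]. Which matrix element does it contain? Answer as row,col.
5,4

lane 22: gr=5 (22/4), th=2 (22%4)
i=0: r=5+0=5, c=2*2+0+0=4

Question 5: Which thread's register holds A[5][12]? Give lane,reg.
22,4

r:5=>grp=5,rB=0  c:12=>cB=1,tig=2,lo=0
L=5*4+2=22  i=1*4+0*2+0=4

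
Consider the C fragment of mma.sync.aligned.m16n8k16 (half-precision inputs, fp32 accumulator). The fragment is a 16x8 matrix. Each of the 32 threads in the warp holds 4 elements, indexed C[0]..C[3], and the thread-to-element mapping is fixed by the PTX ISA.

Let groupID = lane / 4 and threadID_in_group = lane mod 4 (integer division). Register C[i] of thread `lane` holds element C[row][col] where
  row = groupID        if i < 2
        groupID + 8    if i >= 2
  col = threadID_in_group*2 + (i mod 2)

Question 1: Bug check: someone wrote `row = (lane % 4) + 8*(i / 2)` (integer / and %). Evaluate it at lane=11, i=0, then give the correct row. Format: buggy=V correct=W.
`(lane % 4) + 8*(i / 2)`[11,0]=>3
lane 11: grp=2 (11/4), tig=3 (11%4)
i=0: r=2+0=2, c=3*2+0=6
row: 3 vs 2

buggy=3 correct=2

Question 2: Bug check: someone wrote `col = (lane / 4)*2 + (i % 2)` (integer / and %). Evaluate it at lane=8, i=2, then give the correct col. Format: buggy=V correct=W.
`(lane / 4)*2 + (i % 2)`[8,2]->4
8: g=2,t=0
[2] (2+8,0*2+0) = (10,0)
col: 4 vs 0

buggy=4 correct=0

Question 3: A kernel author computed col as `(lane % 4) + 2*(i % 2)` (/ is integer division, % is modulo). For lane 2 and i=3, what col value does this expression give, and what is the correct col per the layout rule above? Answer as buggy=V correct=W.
`(lane % 4) + 2*(i % 2)`[2,3]⇒4
lane 2⇒2/4=0, 2 mod 4=2
i=3  r:0+8⇒8  c:2·2+1⇒5
col: 4 vs 5

buggy=4 correct=5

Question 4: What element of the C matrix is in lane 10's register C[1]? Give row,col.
10: G=2,T=2
[1] (2+0,2*2+1) = (2,5)

2,5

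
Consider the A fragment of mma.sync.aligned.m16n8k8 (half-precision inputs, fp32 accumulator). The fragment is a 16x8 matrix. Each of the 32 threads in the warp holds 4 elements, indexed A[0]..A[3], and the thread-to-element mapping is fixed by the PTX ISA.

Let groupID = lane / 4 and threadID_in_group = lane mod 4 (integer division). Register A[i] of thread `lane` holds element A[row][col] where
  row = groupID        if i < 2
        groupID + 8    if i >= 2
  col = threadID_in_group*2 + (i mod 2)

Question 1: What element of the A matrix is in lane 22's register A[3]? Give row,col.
13,5

L=22→G=22>>2=5, T=22&3=2
[3]→row 5+8=13  col 2·2+1=5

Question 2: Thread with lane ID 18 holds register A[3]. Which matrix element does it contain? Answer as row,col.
12,5

lane 18->18/4=4, 18 mod 4=2
i=3  r:4+8->12  c:2·2+1->5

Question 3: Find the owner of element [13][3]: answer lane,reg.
21,3

r=13→G=5,rhi=1  c=3→T=1,p=1
L=5*4+1=21  i=1*2+1=3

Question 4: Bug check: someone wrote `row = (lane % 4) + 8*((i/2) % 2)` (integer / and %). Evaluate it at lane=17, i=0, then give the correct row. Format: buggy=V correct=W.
buggy=1 correct=4

`(lane % 4) + 8*((i/2) % 2)`[17,0]→1
lane 17→17/4=4, 17 mod 4=1
i=0  r:4+0→4  c:2·1+0→2
row: 1 vs 4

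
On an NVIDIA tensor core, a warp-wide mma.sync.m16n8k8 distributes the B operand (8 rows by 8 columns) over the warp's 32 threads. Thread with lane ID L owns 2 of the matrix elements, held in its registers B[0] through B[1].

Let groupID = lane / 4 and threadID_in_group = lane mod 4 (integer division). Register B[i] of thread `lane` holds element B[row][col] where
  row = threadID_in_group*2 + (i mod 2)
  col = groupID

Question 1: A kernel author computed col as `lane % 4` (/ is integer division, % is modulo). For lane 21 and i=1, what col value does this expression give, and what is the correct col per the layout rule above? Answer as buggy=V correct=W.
buggy=1 correct=5

`lane % 4`[21,1]->1
L=21->gid=21>>2=5, tid=21&3=1
[1]->row 1·2+1=3  col gid=5
col: 1 vs 5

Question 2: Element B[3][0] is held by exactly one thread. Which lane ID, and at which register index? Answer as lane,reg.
1,1

c=0→G=0  r=3→T=1,p=1
L=0*4+1=1  i=1=1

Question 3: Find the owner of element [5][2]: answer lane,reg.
10,1

c:2=>grp=2  r:5=>tig=2,lo=1
L=2*4+2=10  i=1=1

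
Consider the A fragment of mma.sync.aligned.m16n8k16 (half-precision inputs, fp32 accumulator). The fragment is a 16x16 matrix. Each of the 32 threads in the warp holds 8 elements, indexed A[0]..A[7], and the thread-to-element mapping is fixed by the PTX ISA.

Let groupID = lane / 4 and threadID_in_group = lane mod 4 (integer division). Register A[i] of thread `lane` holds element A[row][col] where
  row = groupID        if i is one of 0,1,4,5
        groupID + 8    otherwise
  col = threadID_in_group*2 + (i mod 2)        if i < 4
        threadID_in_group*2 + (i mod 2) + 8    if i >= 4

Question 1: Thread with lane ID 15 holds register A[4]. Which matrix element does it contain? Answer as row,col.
3,14

L=15->gid=15>>2=3, tid=15&3=3
[4]->row 3+0=3  col 3·2+0+8=14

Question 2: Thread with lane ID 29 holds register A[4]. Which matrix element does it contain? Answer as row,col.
lane 29→29/4=7, 29 mod 4=1
i=4  r:7+0→7  c:2·1+0+8→10

7,10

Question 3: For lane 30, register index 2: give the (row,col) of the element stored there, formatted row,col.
lane 30: gr=7 (30/4), th=2 (30%4)
i=2: r=7+8=15, c=2*2+0+0=4

15,4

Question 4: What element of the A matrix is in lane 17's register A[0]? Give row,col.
4,2

17: gid=4,tid=1
[0] (4+0,1*2+0+0) = (4,2)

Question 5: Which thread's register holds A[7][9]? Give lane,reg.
r=7→G=7,rhi=0  c=9→chi=1,T=0,p=1
L=7*4+0=28  i=1*4+0*2+1=5

28,5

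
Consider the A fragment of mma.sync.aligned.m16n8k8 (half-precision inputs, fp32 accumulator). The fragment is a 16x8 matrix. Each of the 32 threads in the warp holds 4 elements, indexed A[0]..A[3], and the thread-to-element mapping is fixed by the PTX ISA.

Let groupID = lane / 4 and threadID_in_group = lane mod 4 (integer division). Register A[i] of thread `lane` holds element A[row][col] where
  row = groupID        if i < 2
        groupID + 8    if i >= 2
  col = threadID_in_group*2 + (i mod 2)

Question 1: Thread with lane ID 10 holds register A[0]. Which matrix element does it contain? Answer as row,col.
10: grp=2,tig=2
[0] (2+0,2*2+0) = (2,4)

2,4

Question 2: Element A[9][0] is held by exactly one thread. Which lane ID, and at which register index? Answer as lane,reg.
4,2

r:9=>grp=1,rB=1  c:0=>tig=0,lo=0
L=1*4+0=4  i=1*2+0=2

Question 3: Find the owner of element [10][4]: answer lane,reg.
10,2

r:10=>grp=2,rB=1  c:4=>tig=2,lo=0
L=2*4+2=10  i=1*2+0=2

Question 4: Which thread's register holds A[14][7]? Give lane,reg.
r:14=>grp=6,rB=1  c:7=>tig=3,lo=1
L=6*4+3=27  i=1*2+1=3

27,3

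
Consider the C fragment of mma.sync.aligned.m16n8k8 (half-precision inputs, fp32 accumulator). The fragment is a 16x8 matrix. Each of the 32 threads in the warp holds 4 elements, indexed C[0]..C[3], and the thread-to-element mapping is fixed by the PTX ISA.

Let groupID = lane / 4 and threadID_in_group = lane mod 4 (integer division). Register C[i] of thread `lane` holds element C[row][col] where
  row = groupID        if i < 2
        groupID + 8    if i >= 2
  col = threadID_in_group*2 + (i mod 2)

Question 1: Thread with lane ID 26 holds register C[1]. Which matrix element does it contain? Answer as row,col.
6,5

lane 26: grp=6 (26/4), tig=2 (26%4)
i=1: r=6+0=6, c=2*2+1=5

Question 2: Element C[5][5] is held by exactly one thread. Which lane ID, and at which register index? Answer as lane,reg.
22,1

r=5⇒gr=5,Rb=0  c=5⇒th=2,odd=1
L=5*4+2=22  i=0*2+1=1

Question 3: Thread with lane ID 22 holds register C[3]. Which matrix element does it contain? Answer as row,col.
22: grp=5,tig=2
[3] (5+8,2*2+1) = (13,5)

13,5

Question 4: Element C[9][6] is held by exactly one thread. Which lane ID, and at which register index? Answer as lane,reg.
7,2

r=9→G=1,rhi=1  c=6→T=3,p=0
L=1*4+3=7  i=1*2+0=2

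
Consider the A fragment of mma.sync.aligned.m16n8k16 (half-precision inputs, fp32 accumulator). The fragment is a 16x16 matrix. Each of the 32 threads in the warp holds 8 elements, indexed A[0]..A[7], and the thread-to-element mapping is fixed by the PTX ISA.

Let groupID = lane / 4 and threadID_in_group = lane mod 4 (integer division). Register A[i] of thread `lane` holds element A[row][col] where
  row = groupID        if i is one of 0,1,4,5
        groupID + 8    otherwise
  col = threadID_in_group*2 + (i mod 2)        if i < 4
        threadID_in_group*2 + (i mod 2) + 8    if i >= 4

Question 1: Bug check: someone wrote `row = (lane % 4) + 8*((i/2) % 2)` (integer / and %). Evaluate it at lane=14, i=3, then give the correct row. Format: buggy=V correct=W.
buggy=10 correct=11

`(lane % 4) + 8*((i/2) % 2)`[14,3]->10
lane 14: g=3 (14/4), t=2 (14%4)
i=3: r=3+8=11, c=2*2+1+0=5
row: 10 vs 11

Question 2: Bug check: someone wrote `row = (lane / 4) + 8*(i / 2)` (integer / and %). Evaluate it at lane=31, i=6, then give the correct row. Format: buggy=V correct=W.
`(lane / 4) + 8*(i / 2)`[31,6]->31
lane 31: gid=7 (31/4), tid=3 (31%4)
i=6: r=7+8=15, c=3*2+0+8=14
row: 31 vs 15

buggy=31 correct=15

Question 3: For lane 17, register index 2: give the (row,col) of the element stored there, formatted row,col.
L=17->g=17>>2=4, t=17&3=1
[2]->row 4+8=12  col 1·2+0+0=2

12,2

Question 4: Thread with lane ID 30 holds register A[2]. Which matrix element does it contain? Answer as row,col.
30: grp=7,tig=2
[2] (7+8,2*2+0+0) = (15,4)

15,4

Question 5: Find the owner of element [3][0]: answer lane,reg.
r=3⇒gr=3,Rb=0  c=0⇒Cb=0,th=0,odd=0
L=3*4+0=12  i=0*4+0*2+0=0

12,0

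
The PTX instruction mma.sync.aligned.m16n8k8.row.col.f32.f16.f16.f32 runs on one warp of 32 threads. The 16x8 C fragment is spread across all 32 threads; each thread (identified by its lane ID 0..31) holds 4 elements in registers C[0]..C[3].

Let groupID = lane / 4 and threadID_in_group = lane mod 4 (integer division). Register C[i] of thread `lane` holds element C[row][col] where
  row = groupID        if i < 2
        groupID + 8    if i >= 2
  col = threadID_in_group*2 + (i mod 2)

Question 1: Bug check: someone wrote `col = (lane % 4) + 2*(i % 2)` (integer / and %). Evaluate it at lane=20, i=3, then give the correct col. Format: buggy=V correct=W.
`(lane % 4) + 2*(i % 2)`[20,3]→2
L=20→G=20>>2=5, T=20&3=0
[3]→row 5+8=13  col 0·2+1=1
col: 2 vs 1

buggy=2 correct=1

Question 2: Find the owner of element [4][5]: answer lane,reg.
18,1

r:4=>grp=4,rB=0  c:5=>tig=2,lo=1
L=4*4+2=18  i=0*2+1=1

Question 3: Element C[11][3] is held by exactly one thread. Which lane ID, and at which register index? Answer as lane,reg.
r=11->g=3,rb=1  c=3->t=1,b0=1
L=3*4+1=13  i=1*2+1=3

13,3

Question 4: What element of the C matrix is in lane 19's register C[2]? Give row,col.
12,6

L=19->g=19>>2=4, t=19&3=3
[2]->row 4+8=12  col 3·2+0=6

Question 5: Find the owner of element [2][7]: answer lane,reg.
11,1

r:2=>grp=2,rB=0  c:7=>tig=3,lo=1
L=2*4+3=11  i=0*2+1=1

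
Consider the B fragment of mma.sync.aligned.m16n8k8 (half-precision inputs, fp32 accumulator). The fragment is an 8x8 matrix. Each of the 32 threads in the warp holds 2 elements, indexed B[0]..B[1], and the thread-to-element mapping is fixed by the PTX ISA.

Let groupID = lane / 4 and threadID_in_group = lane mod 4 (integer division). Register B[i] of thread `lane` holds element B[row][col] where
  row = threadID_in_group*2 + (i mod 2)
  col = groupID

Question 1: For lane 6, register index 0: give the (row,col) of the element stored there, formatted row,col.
4,1

6: grp=1,tig=2
[0] (2*2+0,1) = (4,1)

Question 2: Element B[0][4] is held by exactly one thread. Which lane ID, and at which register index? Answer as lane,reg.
c=4⇒gr=4  r=0⇒th=0,odd=0
L=4*4+0=16  i=0=0

16,0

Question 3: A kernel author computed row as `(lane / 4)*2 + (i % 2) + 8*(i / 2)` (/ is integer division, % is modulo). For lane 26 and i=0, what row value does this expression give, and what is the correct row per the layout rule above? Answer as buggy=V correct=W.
`(lane / 4)*2 + (i % 2) + 8*(i / 2)`[26,0]→12
26: G=6,T=2
[0] (2*2+0,6) = (4,6)
row: 12 vs 4

buggy=12 correct=4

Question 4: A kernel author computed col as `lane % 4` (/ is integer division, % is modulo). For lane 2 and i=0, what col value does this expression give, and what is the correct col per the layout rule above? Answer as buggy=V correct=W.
buggy=2 correct=0

`lane % 4`[2,0]→2
L=2→G=2>>2=0, T=2&3=2
[0]→row 2·2+0=4  col G=0
col: 2 vs 0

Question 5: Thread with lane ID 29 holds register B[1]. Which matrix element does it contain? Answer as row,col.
3,7

L=29->g=29>>2=7, t=29&3=1
[1]->row 1·2+1=3  col g=7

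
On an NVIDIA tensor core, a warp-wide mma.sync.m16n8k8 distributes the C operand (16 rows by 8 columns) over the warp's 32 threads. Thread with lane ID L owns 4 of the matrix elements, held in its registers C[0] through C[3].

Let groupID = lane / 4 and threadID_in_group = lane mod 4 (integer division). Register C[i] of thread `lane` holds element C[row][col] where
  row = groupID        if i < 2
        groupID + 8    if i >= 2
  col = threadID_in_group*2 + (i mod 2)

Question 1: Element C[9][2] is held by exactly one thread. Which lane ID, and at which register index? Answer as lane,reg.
r=9⇒gr=1,Rb=1  c=2⇒th=1,odd=0
L=1*4+1=5  i=1*2+0=2

5,2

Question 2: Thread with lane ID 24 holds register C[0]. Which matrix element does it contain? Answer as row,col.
6,0

L=24⇒gr=24>>2=6, th=24&3=0
[0]⇒row 6+0=6  col 0·2+0=0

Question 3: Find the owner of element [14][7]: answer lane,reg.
27,3

r: 14->gid=6,r8=1  c: 7->tid=3,i&1=1
L=6*4+3=27  i=1*2+1=3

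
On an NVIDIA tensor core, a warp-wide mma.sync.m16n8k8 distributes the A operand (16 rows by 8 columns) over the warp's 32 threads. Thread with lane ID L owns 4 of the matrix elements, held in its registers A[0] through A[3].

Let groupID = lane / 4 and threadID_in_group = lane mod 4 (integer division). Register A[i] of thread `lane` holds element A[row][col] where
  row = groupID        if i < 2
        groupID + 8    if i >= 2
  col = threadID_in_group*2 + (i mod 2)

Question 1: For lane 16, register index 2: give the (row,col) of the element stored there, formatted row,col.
12,0

lane 16: g=4 (16/4), t=0 (16%4)
i=2: r=4+8=12, c=0*2+0=0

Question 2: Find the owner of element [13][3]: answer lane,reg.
r=13⇒gr=5,Rb=1  c=3⇒th=1,odd=1
L=5*4+1=21  i=1*2+1=3

21,3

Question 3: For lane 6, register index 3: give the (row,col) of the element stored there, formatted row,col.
lane 6: G=1 (6/4), T=2 (6%4)
i=3: r=1+8=9, c=2*2+1=5

9,5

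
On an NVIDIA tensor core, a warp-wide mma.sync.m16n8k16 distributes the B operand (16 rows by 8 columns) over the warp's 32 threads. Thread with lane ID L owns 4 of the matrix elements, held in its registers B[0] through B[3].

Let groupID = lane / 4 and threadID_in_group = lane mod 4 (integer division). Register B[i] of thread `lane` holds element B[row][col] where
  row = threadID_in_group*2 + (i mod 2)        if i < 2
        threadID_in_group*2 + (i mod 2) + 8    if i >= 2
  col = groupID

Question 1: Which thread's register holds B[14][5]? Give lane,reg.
c: 5->gid=5  r: 14->r8=1,tid=3,i&1=0
L=5*4+3=23  i=1*2+0=2

23,2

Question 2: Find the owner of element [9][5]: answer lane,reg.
20,3

c: 5->gid=5  r: 9->r8=1,tid=0,i&1=1
L=5*4+0=20  i=1*2+1=3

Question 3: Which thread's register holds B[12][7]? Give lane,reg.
30,2

c=7->g=7  r=12->rb=1,t=2,b0=0
L=7*4+2=30  i=1*2+0=2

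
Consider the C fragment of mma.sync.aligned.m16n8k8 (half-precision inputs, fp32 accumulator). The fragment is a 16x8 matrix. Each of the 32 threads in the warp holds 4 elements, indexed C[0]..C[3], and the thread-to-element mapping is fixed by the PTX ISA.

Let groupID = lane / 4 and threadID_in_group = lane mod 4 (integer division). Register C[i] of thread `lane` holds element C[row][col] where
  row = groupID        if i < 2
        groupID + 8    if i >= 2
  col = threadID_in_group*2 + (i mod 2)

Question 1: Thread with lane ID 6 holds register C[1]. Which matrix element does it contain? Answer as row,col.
1,5

lane 6: g=1 (6/4), t=2 (6%4)
i=1: r=1+0=1, c=2*2+1=5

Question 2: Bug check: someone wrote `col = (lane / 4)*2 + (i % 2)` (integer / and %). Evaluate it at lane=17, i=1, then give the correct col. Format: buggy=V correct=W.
buggy=9 correct=3

`(lane / 4)*2 + (i % 2)`[17,1]⇒9
lane 17⇒17/4=4, 17 mod 4=1
i=1  r:4+0⇒4  c:2·1+1⇒3
col: 9 vs 3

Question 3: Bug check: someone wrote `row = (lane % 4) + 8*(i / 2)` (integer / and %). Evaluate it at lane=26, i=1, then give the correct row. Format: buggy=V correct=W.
buggy=2 correct=6

`(lane % 4) + 8*(i / 2)`[26,1]->2
26: g=6,t=2
[1] (6+0,2*2+1) = (6,5)
row: 2 vs 6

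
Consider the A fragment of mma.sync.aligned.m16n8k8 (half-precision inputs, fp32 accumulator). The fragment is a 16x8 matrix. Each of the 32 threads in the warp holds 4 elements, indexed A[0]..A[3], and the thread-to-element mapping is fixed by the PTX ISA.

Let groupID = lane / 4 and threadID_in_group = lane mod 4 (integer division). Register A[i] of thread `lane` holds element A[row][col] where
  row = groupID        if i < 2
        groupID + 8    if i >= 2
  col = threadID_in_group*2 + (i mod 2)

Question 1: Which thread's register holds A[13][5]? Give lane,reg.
22,3

r=13⇒gr=5,Rb=1  c=5⇒th=2,odd=1
L=5*4+2=22  i=1*2+1=3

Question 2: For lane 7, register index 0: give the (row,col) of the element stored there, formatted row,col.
7: g=1,t=3
[0] (1+0,3*2+0) = (1,6)

1,6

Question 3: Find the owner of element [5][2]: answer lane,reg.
r: 5->gid=5,r8=0  c: 2->tid=1,i&1=0
L=5*4+1=21  i=0*2+0=0

21,0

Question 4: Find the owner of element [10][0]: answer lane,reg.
8,2

r=10→G=2,rhi=1  c=0→T=0,p=0
L=2*4+0=8  i=1*2+0=2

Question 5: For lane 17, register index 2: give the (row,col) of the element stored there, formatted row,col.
17: gid=4,tid=1
[2] (4+8,1*2+0) = (12,2)

12,2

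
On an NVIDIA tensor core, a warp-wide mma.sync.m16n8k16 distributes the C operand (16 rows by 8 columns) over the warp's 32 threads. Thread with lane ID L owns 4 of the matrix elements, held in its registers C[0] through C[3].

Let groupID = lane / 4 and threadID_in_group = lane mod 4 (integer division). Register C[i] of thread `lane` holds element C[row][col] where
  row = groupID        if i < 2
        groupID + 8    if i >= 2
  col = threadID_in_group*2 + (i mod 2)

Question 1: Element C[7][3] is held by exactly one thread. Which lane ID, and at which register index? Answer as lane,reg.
29,1

r=7->g=7,rb=0  c=3->t=1,b0=1
L=7*4+1=29  i=0*2+1=1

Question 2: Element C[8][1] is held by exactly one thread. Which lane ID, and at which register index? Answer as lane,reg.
0,3

r=8→G=0,rhi=1  c=1→T=0,p=1
L=0*4+0=0  i=1*2+1=3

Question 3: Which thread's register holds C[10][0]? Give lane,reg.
r: 10->gid=2,r8=1  c: 0->tid=0,i&1=0
L=2*4+0=8  i=1*2+0=2

8,2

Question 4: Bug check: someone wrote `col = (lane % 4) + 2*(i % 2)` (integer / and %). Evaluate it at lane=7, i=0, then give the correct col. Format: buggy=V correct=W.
`(lane % 4) + 2*(i % 2)`[7,0]⇒3
lane 7: gr=1 (7/4), th=3 (7%4)
i=0: r=1+0=1, c=3*2+0=6
col: 3 vs 6

buggy=3 correct=6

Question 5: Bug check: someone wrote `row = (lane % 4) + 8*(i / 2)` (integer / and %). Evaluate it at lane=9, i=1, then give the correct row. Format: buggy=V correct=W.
`(lane % 4) + 8*(i / 2)`[9,1]->1
lane 9->9/4=2, 9 mod 4=1
i=1  r:2+0->2  c:2·1+1->3
row: 1 vs 2

buggy=1 correct=2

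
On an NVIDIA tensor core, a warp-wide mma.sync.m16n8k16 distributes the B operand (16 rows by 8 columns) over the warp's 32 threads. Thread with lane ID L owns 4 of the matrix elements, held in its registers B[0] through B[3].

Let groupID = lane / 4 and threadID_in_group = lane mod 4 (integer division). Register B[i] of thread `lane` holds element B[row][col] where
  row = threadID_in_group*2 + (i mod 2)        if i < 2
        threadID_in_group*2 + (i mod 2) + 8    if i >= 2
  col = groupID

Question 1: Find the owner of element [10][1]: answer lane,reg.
5,2

c:1=>grp=1  r:10=>rB=1,tig=1,lo=0
L=1*4+1=5  i=1*2+0=2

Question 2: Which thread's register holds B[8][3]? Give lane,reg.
12,2

c=3⇒gr=3  r=8⇒Rb=1,th=0,odd=0
L=3*4+0=12  i=1*2+0=2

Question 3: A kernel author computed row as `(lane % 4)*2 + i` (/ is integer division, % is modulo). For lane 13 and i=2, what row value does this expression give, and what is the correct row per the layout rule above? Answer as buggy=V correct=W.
`(lane % 4)*2 + i`[13,2]=>4
lane 13: grp=3 (13/4), tig=1 (13%4)
i=2: r=1*2+0+8=10, c=grp=3
row: 4 vs 10

buggy=4 correct=10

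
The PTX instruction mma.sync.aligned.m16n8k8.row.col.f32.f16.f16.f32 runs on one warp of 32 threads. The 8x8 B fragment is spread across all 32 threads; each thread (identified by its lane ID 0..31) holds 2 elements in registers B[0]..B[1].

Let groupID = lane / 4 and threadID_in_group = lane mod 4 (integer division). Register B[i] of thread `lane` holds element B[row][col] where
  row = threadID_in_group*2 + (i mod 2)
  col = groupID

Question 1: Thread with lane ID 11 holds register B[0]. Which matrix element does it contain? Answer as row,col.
6,2

lane 11→11/4=2, 11 mod 4=3
i=0  r:2·3+0→6  c:2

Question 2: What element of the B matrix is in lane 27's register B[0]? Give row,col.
27: gid=6,tid=3
[0] (3*2+0,6) = (6,6)

6,6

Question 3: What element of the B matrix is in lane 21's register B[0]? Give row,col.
L=21->gid=21>>2=5, tid=21&3=1
[0]->row 1·2+0=2  col gid=5

2,5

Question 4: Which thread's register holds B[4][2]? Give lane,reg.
c:2=>grp=2  r:4=>tig=2,lo=0
L=2*4+2=10  i=0=0

10,0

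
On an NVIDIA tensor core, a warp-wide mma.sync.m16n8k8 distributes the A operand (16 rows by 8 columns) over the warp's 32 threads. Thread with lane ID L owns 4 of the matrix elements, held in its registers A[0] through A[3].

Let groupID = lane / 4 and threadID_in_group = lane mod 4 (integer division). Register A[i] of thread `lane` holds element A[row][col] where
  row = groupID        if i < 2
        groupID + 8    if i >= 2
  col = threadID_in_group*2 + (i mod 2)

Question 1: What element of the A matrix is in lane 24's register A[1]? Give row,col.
24: gid=6,tid=0
[1] (6+0,0*2+1) = (6,1)

6,1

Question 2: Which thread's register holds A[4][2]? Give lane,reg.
r=4→G=4,rhi=0  c=2→T=1,p=0
L=4*4+1=17  i=0*2+0=0

17,0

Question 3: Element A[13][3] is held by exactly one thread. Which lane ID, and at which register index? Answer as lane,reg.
r:13=>grp=5,rB=1  c:3=>tig=1,lo=1
L=5*4+1=21  i=1*2+1=3

21,3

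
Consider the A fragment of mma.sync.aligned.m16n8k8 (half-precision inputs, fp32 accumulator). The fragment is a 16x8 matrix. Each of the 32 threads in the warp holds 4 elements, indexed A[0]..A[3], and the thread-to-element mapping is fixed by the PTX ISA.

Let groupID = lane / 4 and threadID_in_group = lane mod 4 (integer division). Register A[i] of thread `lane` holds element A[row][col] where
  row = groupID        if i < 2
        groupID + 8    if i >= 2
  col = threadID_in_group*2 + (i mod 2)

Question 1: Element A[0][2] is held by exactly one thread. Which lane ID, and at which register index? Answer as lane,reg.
1,0

r=0->g=0,rb=0  c=2->t=1,b0=0
L=0*4+1=1  i=0*2+0=0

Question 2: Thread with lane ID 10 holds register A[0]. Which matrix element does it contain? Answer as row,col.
lane 10: grp=2 (10/4), tig=2 (10%4)
i=0: r=2+0=2, c=2*2+0=4

2,4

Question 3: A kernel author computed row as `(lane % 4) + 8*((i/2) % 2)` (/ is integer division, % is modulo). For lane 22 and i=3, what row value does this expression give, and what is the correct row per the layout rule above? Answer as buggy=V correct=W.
buggy=10 correct=13

`(lane % 4) + 8*((i/2) % 2)`[22,3]=>10
lane 22: grp=5 (22/4), tig=2 (22%4)
i=3: r=5+8=13, c=2*2+1=5
row: 10 vs 13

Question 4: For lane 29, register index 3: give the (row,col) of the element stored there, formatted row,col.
lane 29->29/4=7, 29 mod 4=1
i=3  r:7+8->15  c:2·1+1->3

15,3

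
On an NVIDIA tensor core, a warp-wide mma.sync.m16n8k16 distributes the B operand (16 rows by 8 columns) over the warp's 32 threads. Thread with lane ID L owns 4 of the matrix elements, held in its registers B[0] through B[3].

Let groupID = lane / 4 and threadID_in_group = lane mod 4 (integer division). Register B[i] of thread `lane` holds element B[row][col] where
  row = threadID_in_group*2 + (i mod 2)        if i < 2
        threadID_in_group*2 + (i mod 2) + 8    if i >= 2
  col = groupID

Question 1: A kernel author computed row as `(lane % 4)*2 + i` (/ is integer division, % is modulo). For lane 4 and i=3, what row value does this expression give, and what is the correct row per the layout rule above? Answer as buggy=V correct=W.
buggy=3 correct=9

`(lane % 4)*2 + i`[4,3]⇒3
L=4⇒gr=4>>2=1, th=4&3=0
[3]⇒row 0·2+1+8=9  col gr=1
row: 3 vs 9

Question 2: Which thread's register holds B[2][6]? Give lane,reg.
c=6->g=6  r=2->rb=0,t=1,b0=0
L=6*4+1=25  i=0*2+0=0

25,0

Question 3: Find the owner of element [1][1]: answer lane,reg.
c=1⇒gr=1  r=1⇒Rb=0,th=0,odd=1
L=1*4+0=4  i=0*2+1=1

4,1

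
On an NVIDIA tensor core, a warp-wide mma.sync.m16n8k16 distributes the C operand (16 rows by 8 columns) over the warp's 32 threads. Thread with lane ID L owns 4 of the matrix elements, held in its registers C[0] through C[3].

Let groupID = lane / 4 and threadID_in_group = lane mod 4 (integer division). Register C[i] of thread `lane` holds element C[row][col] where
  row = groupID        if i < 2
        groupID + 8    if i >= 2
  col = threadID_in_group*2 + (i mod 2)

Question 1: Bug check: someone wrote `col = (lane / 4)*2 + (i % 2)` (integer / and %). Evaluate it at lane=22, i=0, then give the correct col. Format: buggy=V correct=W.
buggy=10 correct=4

`(lane / 4)*2 + (i % 2)`[22,0]⇒10
lane 22: gr=5 (22/4), th=2 (22%4)
i=0: r=5+0=5, c=2*2+0=4
col: 10 vs 4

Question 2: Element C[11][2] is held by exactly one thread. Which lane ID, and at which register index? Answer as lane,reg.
r=11->g=3,rb=1  c=2->t=1,b0=0
L=3*4+1=13  i=1*2+0=2

13,2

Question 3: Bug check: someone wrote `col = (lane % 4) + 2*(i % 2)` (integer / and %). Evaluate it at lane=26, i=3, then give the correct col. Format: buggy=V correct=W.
buggy=4 correct=5

`(lane % 4) + 2*(i % 2)`[26,3]->4
lane 26: gid=6 (26/4), tid=2 (26%4)
i=3: r=6+8=14, c=2*2+1=5
col: 4 vs 5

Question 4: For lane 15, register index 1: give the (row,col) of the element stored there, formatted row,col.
3,7

L=15=>grp=15>>2=3, tig=15&3=3
[1]=>row 3+0=3  col 3·2+1=7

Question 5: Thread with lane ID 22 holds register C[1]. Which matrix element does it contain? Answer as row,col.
22: grp=5,tig=2
[1] (5+0,2*2+1) = (5,5)

5,5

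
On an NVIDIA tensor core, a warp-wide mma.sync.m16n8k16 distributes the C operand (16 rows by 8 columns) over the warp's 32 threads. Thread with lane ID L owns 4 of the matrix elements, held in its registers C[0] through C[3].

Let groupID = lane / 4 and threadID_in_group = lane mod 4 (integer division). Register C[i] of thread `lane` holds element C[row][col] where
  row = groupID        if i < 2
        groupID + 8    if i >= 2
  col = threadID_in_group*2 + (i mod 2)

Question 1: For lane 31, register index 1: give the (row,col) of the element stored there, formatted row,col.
7,7

lane 31→31/4=7, 31 mod 4=3
i=1  r:7+0→7  c:2·3+1→7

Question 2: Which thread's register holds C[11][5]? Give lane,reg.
14,3

r:11=>grp=3,rB=1  c:5=>tig=2,lo=1
L=3*4+2=14  i=1*2+1=3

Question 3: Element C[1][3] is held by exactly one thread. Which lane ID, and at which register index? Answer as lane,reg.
r=1->g=1,rb=0  c=3->t=1,b0=1
L=1*4+1=5  i=0*2+1=1

5,1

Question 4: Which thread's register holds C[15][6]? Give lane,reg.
31,2

r=15->g=7,rb=1  c=6->t=3,b0=0
L=7*4+3=31  i=1*2+0=2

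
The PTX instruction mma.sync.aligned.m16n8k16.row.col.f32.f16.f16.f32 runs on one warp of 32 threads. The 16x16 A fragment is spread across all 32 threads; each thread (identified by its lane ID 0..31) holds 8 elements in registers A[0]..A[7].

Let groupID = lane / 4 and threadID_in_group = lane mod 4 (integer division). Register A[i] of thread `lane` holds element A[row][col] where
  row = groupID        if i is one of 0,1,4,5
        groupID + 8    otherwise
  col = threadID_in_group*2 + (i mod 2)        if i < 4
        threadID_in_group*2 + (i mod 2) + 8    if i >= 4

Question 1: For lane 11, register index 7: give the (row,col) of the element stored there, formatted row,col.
10,15

lane 11: grp=2 (11/4), tig=3 (11%4)
i=7: r=2+8=10, c=3*2+1+8=15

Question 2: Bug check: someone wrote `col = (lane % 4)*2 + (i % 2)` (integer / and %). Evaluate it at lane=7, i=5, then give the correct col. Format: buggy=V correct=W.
`(lane % 4)*2 + (i % 2)`[7,5]⇒7
lane 7: gr=1 (7/4), th=3 (7%4)
i=5: r=1+0=1, c=3*2+1+8=15
col: 7 vs 15

buggy=7 correct=15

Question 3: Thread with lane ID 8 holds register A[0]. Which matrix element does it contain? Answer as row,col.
2,0

8: gid=2,tid=0
[0] (2+0,0*2+0+0) = (2,0)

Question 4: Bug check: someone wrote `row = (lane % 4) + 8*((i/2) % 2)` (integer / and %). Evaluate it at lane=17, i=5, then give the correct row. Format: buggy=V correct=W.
buggy=1 correct=4

`(lane % 4) + 8*((i/2) % 2)`[17,5]⇒1
17: gr=4,th=1
[5] (4+0,1*2+1+8) = (4,11)
row: 1 vs 4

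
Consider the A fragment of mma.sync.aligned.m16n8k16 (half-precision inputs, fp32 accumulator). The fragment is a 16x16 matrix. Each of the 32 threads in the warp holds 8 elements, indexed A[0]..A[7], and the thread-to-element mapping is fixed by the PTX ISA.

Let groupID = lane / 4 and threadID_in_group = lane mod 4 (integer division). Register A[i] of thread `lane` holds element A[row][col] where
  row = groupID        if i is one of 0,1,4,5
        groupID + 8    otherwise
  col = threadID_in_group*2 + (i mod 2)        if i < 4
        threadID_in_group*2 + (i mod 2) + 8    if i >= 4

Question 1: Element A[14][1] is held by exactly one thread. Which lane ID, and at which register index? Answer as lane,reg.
r: 14->gid=6,r8=1  c: 1->c8=0,tid=0,i&1=1
L=6*4+0=24  i=0*4+1*2+1=3

24,3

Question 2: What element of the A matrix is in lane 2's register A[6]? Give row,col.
8,12

lane 2: gr=0 (2/4), th=2 (2%4)
i=6: r=0+8=8, c=2*2+0+8=12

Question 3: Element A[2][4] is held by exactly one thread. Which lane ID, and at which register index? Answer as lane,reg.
10,0

r=2⇒gr=2,Rb=0  c=4⇒Cb=0,th=2,odd=0
L=2*4+2=10  i=0*4+0*2+0=0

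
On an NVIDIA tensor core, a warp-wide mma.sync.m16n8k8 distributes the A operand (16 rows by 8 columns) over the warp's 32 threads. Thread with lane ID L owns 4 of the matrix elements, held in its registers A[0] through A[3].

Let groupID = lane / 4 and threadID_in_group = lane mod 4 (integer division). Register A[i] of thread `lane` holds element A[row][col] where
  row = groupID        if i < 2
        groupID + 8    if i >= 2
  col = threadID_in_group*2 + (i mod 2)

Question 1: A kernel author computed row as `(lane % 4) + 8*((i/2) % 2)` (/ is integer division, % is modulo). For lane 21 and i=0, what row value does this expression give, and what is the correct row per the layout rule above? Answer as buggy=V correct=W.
`(lane % 4) + 8*((i/2) % 2)`[21,0]->1
21: gid=5,tid=1
[0] (5+0,1*2+0) = (5,2)
row: 1 vs 5

buggy=1 correct=5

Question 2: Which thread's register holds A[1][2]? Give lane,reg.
r=1⇒gr=1,Rb=0  c=2⇒th=1,odd=0
L=1*4+1=5  i=0*2+0=0

5,0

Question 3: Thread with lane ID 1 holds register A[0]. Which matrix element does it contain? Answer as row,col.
0,2

1: g=0,t=1
[0] (0+0,1*2+0) = (0,2)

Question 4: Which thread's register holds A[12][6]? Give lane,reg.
19,2

r:12=>grp=4,rB=1  c:6=>tig=3,lo=0
L=4*4+3=19  i=1*2+0=2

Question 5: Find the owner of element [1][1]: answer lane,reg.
r=1->g=1,rb=0  c=1->t=0,b0=1
L=1*4+0=4  i=0*2+1=1

4,1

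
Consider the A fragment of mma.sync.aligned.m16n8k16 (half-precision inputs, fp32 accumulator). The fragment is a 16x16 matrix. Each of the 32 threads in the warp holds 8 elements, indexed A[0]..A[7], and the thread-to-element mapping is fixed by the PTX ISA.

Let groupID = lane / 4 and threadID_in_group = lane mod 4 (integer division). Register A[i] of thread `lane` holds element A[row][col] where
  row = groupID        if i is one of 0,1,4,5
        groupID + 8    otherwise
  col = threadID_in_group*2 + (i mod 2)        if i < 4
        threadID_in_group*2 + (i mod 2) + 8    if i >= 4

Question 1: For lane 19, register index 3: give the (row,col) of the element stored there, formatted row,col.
12,7

lane 19=>19/4=4, 19 mod 4=3
i=3  r:4+8=>12  c:2·3+1+0=>7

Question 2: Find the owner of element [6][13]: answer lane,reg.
r:6=>grp=6,rB=0  c:13=>cB=1,tig=2,lo=1
L=6*4+2=26  i=1*4+0*2+1=5

26,5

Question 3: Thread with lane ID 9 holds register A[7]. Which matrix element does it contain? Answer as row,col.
lane 9->9/4=2, 9 mod 4=1
i=7  r:2+8->10  c:2·1+1+8->11

10,11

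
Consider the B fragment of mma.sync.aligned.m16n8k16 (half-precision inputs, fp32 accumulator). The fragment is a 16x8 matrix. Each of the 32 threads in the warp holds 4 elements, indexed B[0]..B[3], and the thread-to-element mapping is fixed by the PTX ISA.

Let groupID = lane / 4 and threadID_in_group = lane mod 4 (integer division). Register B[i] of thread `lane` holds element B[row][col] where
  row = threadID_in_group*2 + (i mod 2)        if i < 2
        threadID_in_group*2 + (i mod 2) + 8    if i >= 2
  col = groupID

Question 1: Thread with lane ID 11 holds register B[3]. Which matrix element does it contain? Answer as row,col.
lane 11->11/4=2, 11 mod 4=3
i=3  r:2·3+1+8->15  c:2

15,2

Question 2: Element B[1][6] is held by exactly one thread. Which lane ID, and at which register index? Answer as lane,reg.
c=6→G=6  r=1→rhi=0,T=0,p=1
L=6*4+0=24  i=0*2+1=1

24,1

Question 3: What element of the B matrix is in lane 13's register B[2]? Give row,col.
lane 13->13/4=3, 13 mod 4=1
i=2  r:2·1+0+8->10  c:3

10,3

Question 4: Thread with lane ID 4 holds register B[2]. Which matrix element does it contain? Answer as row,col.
8,1

lane 4->4/4=1, 4 mod 4=0
i=2  r:2·0+0+8->8  c:1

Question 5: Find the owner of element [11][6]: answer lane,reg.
25,3

c:6=>grp=6  r:11=>rB=1,tig=1,lo=1
L=6*4+1=25  i=1*2+1=3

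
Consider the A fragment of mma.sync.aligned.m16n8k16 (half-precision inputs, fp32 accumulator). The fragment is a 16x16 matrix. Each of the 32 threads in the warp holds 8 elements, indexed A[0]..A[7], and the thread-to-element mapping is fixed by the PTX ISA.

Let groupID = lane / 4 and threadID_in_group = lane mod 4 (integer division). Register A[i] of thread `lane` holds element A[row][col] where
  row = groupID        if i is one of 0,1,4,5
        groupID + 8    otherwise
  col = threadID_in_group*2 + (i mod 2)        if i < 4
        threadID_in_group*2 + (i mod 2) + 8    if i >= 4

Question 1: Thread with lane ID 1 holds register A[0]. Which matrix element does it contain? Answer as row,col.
lane 1⇒1/4=0, 1 mod 4=1
i=0  r:0+0⇒0  c:2·1+0+0⇒2

0,2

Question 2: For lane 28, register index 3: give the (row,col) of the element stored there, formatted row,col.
lane 28: G=7 (28/4), T=0 (28%4)
i=3: r=7+8=15, c=0*2+1+0=1

15,1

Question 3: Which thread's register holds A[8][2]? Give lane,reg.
1,2

r=8⇒gr=0,Rb=1  c=2⇒Cb=0,th=1,odd=0
L=0*4+1=1  i=0*4+1*2+0=2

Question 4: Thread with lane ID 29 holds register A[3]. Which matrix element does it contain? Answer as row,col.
15,3

lane 29->29/4=7, 29 mod 4=1
i=3  r:7+8->15  c:2·1+1+0->3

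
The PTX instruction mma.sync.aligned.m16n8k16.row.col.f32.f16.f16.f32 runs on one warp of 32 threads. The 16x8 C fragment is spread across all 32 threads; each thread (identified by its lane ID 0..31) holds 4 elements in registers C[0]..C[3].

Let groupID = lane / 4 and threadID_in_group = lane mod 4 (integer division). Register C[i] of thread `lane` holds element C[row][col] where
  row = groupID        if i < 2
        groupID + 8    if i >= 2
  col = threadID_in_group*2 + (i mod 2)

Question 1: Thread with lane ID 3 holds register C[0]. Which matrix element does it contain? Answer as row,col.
0,6

lane 3: grp=0 (3/4), tig=3 (3%4)
i=0: r=0+0=0, c=3*2+0=6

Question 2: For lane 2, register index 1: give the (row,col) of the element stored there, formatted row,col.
2: G=0,T=2
[1] (0+0,2*2+1) = (0,5)

0,5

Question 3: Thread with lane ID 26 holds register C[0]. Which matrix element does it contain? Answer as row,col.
L=26=>grp=26>>2=6, tig=26&3=2
[0]=>row 6+0=6  col 2·2+0=4

6,4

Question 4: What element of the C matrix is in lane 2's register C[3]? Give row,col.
8,5

2: gr=0,th=2
[3] (0+8,2*2+1) = (8,5)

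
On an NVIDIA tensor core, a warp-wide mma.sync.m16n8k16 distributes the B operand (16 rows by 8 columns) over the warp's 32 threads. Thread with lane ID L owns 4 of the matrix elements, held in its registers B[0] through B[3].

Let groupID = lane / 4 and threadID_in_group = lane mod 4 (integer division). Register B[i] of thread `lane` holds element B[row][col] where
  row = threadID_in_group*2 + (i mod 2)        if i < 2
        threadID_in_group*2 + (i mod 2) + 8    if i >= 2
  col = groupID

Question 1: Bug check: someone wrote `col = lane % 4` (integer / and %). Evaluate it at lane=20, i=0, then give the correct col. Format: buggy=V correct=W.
buggy=0 correct=5

`lane % 4`[20,0]→0
lane 20→20/4=5, 20 mod 4=0
i=0  r:2·0+0+0→0  c:5
col: 0 vs 5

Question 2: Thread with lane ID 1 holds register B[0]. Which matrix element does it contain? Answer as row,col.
L=1=>grp=1>>2=0, tig=1&3=1
[0]=>row 1·2+0+0=2  col grp=0

2,0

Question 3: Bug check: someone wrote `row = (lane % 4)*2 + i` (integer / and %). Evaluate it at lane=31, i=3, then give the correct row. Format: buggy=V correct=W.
buggy=9 correct=15

`(lane % 4)*2 + i`[31,3]->9
31: gid=7,tid=3
[3] (3*2+1+8,7) = (15,7)
row: 9 vs 15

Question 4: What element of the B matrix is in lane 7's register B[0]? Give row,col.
7: gid=1,tid=3
[0] (3*2+0+0,1) = (6,1)

6,1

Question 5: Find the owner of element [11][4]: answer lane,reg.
c=4->g=4  r=11->rb=1,t=1,b0=1
L=4*4+1=17  i=1*2+1=3

17,3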